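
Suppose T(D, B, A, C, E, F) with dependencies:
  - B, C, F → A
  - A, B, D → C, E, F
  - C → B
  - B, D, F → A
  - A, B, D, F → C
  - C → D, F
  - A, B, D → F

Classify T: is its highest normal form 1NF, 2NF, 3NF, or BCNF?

Candidate keys: {A, B, D}, {B, D, F}, {C}. Prime attributes: {A, B, C, D, F}.
The left-hand side of every FD is a superkey, so BCNF is satisfied.

BCNF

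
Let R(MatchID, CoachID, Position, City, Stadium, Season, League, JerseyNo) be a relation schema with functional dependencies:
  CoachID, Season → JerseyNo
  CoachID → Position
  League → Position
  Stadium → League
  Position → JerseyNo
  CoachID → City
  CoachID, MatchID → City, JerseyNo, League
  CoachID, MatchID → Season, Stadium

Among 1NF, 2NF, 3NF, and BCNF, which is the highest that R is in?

1NF

Candidate key: {CoachID, MatchID}. Prime attributes: {CoachID, MatchID}.
For CoachID, Season → JerseyNo we have {CoachID, Season}⁺ = {City, CoachID, JerseyNo, Position, Season}; {CoachID, Season} is not a superkey, so BCNF fails.
CoachID, Season → JerseyNo has non-prime {JerseyNo} on the right and a non-superkey on the left, so 3NF fails.
{CoachID} is a proper subset of the key {CoachID, MatchID}, and {CoachID}⁺ contains the non-prime attributes {City, JerseyNo, Position} — a partial dependency, so 2NF is violated.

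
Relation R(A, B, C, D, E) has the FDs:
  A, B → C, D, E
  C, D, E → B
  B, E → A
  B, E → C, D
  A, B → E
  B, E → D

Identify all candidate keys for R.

Closure of {A, B} is {A, B, C, D, E}, the whole schema; {A, B} is a candidate key.
Closure of {B, E} is {A, B, C, D, E}, the whole schema; {B, E} is a candidate key.
Closure of {C, D, E} is {A, B, C, D, E}, the whole schema; {C, D, E} is a candidate key.
These are minimal and exhaustive — every other superkey contains one of them.

{A, B}, {B, E}, {C, D, E}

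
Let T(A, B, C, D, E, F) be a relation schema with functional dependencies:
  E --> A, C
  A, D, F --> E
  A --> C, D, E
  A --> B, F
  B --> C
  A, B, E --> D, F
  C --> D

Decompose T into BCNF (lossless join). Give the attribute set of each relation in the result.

{A, B, E, F}; {B, C}; {C, D}

Candidate keys of the original relation: {A}, {E}.
{A, B, C, D, E, F}: {B} determines {B, C, D} here but is not a superkey — split on B --> C, D, giving {B, C, D} and {A, B, E, F}.
{B, C, D}: {C} determines {C, D} here but is not a superkey — split on C --> D, giving {C, D} and {B, C}.
{C, D}: every determinant is a superkey — BCNF.
{B, C}: every determinant is a superkey — BCNF.
{A, B, E, F}: every determinant is a superkey — BCNF.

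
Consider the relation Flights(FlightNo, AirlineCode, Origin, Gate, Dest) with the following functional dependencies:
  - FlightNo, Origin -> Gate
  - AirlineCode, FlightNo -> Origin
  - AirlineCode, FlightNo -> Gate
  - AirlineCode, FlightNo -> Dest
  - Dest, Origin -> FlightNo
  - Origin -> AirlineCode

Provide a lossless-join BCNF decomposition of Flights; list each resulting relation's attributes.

Candidate keys of the original relation: {AirlineCode, FlightNo}, {Dest, Origin}, {FlightNo, Origin}.
Within {AirlineCode, Dest, FlightNo, Gate, Origin}: {Origin}⁺ ∩ {AirlineCode, Dest, FlightNo, Gate, Origin} = {AirlineCode, Origin}, not the whole set, so Origin -> AirlineCode violates BCNF; decompose into {AirlineCode, Origin} and {Dest, FlightNo, Gate, Origin}.
{AirlineCode, Origin}: every determinant is a superkey — BCNF.
{Dest, FlightNo, Gate, Origin}: every determinant is a superkey — BCNF.

{AirlineCode, Origin}; {Dest, FlightNo, Gate, Origin}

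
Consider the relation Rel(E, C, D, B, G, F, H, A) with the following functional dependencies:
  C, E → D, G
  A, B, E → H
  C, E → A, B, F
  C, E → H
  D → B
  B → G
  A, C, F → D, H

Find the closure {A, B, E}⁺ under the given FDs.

Start with {A, B, E}.
A, B, E → H applies; add {H} → now {A, B, E, H}.
B → G applies; add {G} → now {A, B, E, G, H}.
No further FD applies.

{A, B, E, G, H}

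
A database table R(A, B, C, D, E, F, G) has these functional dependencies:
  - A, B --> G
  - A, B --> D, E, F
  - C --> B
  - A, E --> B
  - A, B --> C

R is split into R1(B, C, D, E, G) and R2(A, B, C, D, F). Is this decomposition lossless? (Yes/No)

R1 ∩ R2 = {B, C, D}; its closure under F is {B, C, D}.
R1 ⊄ {B, C, D} and R2 ⊄ {B, C, D}, so the split is lossy.

No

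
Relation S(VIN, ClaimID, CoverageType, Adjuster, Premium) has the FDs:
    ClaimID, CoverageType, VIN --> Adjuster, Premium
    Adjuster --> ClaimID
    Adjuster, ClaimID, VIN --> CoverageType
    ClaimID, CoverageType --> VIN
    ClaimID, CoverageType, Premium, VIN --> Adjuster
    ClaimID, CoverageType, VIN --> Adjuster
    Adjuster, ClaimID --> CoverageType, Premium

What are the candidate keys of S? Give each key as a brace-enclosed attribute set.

{Adjuster}, {ClaimID, CoverageType}

{Adjuster} is a candidate key since {Adjuster}⁺ = {Adjuster, ClaimID, CoverageType, Premium, VIN} covers every attribute.
{ClaimID, CoverageType} is a candidate key since {ClaimID, CoverageType}⁺ = {Adjuster, ClaimID, CoverageType, Premium, VIN} covers every attribute.
These are minimal and exhaustive — every other superkey contains one of them.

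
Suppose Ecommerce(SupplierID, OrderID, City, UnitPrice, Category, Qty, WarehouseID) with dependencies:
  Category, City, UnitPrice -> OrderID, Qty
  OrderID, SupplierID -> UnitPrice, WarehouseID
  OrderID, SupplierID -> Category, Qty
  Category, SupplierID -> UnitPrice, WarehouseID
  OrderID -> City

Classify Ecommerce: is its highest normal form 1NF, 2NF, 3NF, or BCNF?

Candidate keys: {Category, City, SupplierID}, {OrderID, SupplierID}. Prime attributes: {Category, City, OrderID, SupplierID}.
Category, City, UnitPrice -> OrderID, Qty breaks BCNF: {Category, City, UnitPrice}⁺ = {Category, City, OrderID, Qty, UnitPrice}, so {Category, City, UnitPrice} is not a superkey.
Category, City, UnitPrice -> OrderID, Qty determines the non-prime attribute {Qty} from a non-superkey — 3NF is violated.
The proper key subset {Category, SupplierID} of {Category, City, SupplierID} determines non-prime {UnitPrice, WarehouseID}, so the relation is not even in 2NF.

1NF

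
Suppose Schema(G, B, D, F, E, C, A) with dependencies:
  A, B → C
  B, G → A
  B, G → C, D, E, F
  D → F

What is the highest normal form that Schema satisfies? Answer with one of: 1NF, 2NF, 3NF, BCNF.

2NF

Candidate key: {B, G}. Prime attributes: {B, G}.
A, B → C: {A, B}⁺ = {A, B, C}, which is not all of the attributes, so the left side is not a superkey — BCNF is violated.
Because {C} is non-prime and the left side of A, B → C is not a superkey, the relation is not in 3NF.
Checking every proper subset of each key, none determines a non-prime attribute — 2NF is satisfied.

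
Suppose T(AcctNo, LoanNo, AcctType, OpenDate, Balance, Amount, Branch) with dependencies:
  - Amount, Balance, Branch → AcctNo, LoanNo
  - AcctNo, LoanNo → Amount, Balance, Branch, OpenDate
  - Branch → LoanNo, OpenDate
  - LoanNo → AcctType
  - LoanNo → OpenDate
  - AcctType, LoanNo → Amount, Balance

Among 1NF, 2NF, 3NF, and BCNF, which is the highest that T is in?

1NF

Candidate keys: {AcctNo, LoanNo}, {Branch}. Prime attributes: {AcctNo, Branch, LoanNo}.
For LoanNo → AcctType we have {LoanNo}⁺ = {AcctType, Amount, Balance, LoanNo, OpenDate}; {LoanNo} is not a superkey, so BCNF fails.
LoanNo → AcctType has non-prime {AcctType} on the right and a non-superkey on the left, so 3NF fails.
Since {LoanNo} ⊂ {AcctNo, LoanNo} and {LoanNo}⁺ ⊇ {AcctType, Amount, Balance, OpenDate} with {AcctType, Amount, Balance, OpenDate} non-prime, there is a partial dependency; 2NF fails.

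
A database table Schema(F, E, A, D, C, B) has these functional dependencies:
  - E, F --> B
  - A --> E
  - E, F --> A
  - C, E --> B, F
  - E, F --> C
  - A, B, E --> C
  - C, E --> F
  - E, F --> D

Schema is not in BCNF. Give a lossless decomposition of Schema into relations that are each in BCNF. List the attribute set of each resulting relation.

Candidate keys of the original relation: {A, B}, {A, C}, {A, F}, {C, E}, {E, F}.
In {A, B, C, D, E, F}, {A} is not a superkey ({A}⁺ restricted to this set is {A, E}), so split on A --> E into {A, E} and {A, B, C, D, F}.
{A, E} is in BCNF.
{A, B, C, D, F} is in BCNF.

{A, B, C, D, F}; {A, E}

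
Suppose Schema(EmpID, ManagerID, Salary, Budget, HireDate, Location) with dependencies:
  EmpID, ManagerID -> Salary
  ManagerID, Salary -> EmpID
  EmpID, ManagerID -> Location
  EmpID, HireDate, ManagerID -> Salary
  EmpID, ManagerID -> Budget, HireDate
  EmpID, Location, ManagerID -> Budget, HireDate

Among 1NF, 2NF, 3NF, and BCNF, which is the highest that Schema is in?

Candidate keys: {EmpID, ManagerID}, {ManagerID, Salary}. Prime attributes: {EmpID, ManagerID, Salary}.
Each dependency's left side is a superkey — BCNF holds.

BCNF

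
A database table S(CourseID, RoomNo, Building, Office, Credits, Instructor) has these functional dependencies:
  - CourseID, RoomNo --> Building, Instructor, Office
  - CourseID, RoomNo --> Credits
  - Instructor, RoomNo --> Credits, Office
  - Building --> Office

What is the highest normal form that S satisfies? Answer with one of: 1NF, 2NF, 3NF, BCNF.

2NF

Candidate key: {CourseID, RoomNo}. Prime attributes: {CourseID, RoomNo}.
For Instructor, RoomNo --> Credits, Office we have {Instructor, RoomNo}⁺ = {Credits, Instructor, Office, RoomNo}; {Instructor, RoomNo} is not a superkey, so BCNF fails.
Instructor, RoomNo --> Credits, Office determines the non-prime attributes {Credits, Office} from a non-superkey — 3NF is violated.
No non-prime attribute depends on a proper subset of any candidate key, so 2NF holds.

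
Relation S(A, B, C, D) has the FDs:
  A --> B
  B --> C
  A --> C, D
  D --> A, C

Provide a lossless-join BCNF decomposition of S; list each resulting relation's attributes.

{A, B, D}; {B, C}

Candidate keys of the original relation: {A}, {D}.
In {A, B, C, D}, {B} is not a superkey ({B}⁺ restricted to this set is {B, C}), so split on B --> C into {B, C} and {A, B, D}.
{B, C}: every determinant is a superkey — BCNF.
{A, B, D}: every determinant is a superkey — BCNF.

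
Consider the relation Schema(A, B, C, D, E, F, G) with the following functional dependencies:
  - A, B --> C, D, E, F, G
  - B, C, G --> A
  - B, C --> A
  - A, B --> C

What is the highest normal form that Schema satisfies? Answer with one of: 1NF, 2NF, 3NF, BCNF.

BCNF

Candidate keys: {A, B}, {B, C}. Prime attributes: {A, B, C}.
Every FD has a superkey on the left, so the relation is in BCNF.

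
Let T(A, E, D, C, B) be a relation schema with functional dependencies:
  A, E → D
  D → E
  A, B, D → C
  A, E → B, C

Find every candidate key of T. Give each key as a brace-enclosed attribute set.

{A, D}, {A, E}

{A} never appears on the right of any FD, so every key must include it.
{A, D} is a candidate key since {A, D}⁺ = {A, B, C, D, E} covers every attribute.
{A, E} is a candidate key since {A, E}⁺ = {A, B, C, D, E} covers every attribute.
Any other superkey properly contains one of these, so there are no further candidate keys.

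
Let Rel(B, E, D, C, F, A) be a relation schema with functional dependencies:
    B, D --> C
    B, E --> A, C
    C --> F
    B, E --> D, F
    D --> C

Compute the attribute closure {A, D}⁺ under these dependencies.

Start with {A, D}.
D --> C applies; add {C} → now {A, C, D}.
C --> F applies; add {F} → now {A, C, D, F}.
No further FD applies.

{A, C, D, F}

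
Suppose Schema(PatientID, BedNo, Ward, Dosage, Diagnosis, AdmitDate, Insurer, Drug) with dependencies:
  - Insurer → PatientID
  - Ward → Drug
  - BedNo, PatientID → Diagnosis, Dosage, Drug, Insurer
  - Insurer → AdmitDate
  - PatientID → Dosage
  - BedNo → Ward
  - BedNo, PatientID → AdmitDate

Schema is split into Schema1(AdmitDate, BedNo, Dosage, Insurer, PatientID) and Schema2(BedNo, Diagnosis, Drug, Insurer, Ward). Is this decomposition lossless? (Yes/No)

Common attributes: {BedNo, Insurer}; their closure is {AdmitDate, BedNo, Diagnosis, Dosage, Drug, Insurer, PatientID, Ward}.
Schema1 is contained in that closure, so Schema1 ∩ Schema2 → Schema1 holds and the join is lossless.

Yes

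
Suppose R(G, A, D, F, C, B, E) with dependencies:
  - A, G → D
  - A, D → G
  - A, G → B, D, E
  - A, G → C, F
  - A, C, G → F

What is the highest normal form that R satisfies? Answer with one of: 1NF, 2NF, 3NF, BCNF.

BCNF

Candidate keys: {A, D}, {A, G}. Prime attributes: {A, D, G}.
Each dependency's left side is a superkey — BCNF holds.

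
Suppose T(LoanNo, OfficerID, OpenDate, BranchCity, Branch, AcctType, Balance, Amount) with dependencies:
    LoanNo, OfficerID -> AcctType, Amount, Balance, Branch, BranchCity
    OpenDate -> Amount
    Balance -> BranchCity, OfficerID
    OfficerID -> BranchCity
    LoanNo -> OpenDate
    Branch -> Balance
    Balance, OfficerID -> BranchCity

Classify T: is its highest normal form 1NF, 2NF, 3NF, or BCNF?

1NF

Candidate keys: {Balance, LoanNo}, {Branch, LoanNo}, {LoanNo, OfficerID}. Prime attributes: {Balance, Branch, LoanNo, OfficerID}.
OpenDate -> Amount breaks BCNF: {OpenDate}⁺ = {Amount, OpenDate}, so {OpenDate} is not a superkey.
Because {Amount} is non-prime and the left side of OpenDate -> Amount is not a superkey, the relation is not in 3NF.
{Balance} is a proper subset of the key {Balance, LoanNo}, and {Balance}⁺ contains the non-prime attribute {BranchCity} — a partial dependency, so 2NF is violated.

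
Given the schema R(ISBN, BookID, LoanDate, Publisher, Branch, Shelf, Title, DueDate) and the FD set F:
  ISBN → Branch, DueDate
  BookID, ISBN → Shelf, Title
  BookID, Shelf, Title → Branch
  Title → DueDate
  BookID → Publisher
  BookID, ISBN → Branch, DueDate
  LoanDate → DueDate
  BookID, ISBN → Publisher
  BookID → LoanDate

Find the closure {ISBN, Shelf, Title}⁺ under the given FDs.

{Branch, DueDate, ISBN, Shelf, Title}

Start with {ISBN, Shelf, Title}.
ISBN → Branch, DueDate applies; add {Branch, DueDate} → now {Branch, DueDate, ISBN, Shelf, Title}.
No further FD applies.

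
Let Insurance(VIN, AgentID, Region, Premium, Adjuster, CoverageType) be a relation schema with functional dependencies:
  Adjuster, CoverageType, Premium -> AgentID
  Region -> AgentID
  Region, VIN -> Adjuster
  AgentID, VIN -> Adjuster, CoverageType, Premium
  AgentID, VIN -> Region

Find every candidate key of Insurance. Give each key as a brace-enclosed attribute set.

{VIN} never appears on the right of any FD, so every key must include it.
{AgentID, VIN}⁺ = {Adjuster, AgentID, CoverageType, Premium, Region, VIN} — all of the relation — so {AgentID, VIN} is a candidate key.
{Region, VIN}⁺ = {Adjuster, AgentID, CoverageType, Premium, Region, VIN} — all of the relation — so {Region, VIN} is a candidate key.
{Adjuster, CoverageType, Premium, VIN}⁺ = {Adjuster, AgentID, CoverageType, Premium, Region, VIN} — all of the relation — so {Adjuster, CoverageType, Premium, VIN} is a candidate key.
No proper subset of any of these is a key, and no other minimal superkey exists.

{Adjuster, CoverageType, Premium, VIN}, {AgentID, VIN}, {Region, VIN}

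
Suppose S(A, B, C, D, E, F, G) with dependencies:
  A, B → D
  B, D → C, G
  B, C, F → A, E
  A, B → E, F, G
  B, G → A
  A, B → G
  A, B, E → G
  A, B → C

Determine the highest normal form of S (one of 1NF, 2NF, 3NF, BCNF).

Candidate keys: {A, B}, {B, C, F}, {B, D}, {B, G}. Prime attributes: {A, B, C, D, F, G}.
Every FD has a superkey on the left, so the relation is in BCNF.

BCNF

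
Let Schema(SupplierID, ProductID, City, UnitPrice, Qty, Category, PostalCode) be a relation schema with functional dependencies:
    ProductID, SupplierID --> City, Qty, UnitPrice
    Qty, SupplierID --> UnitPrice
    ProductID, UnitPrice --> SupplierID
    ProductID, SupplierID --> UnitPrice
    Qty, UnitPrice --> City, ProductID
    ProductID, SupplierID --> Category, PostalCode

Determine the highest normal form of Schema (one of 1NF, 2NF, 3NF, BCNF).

BCNF

Candidate keys: {ProductID, SupplierID}, {ProductID, UnitPrice}, {Qty, SupplierID}, {Qty, UnitPrice}. Prime attributes: {ProductID, Qty, SupplierID, UnitPrice}.
Each dependency's left side is a superkey — BCNF holds.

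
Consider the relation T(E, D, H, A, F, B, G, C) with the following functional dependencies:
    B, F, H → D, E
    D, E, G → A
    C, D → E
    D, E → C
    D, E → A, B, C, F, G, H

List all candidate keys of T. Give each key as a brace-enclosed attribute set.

{C, D}⁺ = {A, B, C, D, E, F, G, H} — all of the relation — so {C, D} is a candidate key.
{D, E}⁺ = {A, B, C, D, E, F, G, H} — all of the relation — so {D, E} is a candidate key.
{B, F, H}⁺ = {A, B, C, D, E, F, G, H} — all of the relation — so {B, F, H} is a candidate key.
These are minimal and exhaustive — every other superkey contains one of them.

{B, F, H}, {C, D}, {D, E}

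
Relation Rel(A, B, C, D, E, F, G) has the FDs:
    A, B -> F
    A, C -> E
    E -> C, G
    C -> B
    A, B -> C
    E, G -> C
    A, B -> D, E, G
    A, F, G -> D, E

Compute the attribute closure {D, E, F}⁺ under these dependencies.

{B, C, D, E, F, G}

Start with {D, E, F}.
E -> C, G applies; add {C, G} → now {C, D, E, F, G}.
C -> B applies; add {B} → now {B, C, D, E, F, G}.
No further FD applies.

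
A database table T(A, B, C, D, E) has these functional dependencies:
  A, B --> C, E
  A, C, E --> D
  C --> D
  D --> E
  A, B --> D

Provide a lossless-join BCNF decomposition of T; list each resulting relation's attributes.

{A, B, C}; {C, D}; {C, E}; {D, E}

Candidate key of the original relation: {A, B}.
Within {A, B, C, D, E}: {A, C, E}⁺ ∩ {A, B, C, D, E} = {A, C, D, E}, not the whole set, so A, C, E --> D violates BCNF; decompose into {A, C, D, E} and {A, B, C, E}.
Within {A, C, D, E}: {C}⁺ ∩ {A, C, D, E} = {C, D, E}, not the whole set, so C --> D, E violates BCNF; decompose into {C, D, E} and {A, C}.
Within {C, D, E}: {D}⁺ ∩ {C, D, E} = {D, E}, not the whole set, so D --> E violates BCNF; decompose into {D, E} and {C, D}.
{D, E} is in BCNF.
{C, D} is in BCNF.
{A, C} is in BCNF.
Within {A, B, C, E}: {C}⁺ ∩ {A, B, C, E} = {C, E}, not the whole set, so C --> E violates BCNF; decompose into {C, E} and {A, B, C}.
{C, E} is in BCNF.
{A, B, C} is in BCNF.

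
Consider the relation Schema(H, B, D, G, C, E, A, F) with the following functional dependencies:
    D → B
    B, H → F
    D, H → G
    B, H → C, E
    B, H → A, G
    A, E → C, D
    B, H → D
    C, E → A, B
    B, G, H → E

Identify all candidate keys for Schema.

{H} never appears on the right of any FD, so every key must include it.
{B, H}⁺ = {A, B, C, D, E, F, G, H}, which is every attribute, so {B, H} is a candidate key.
{D, H}⁺ = {A, B, C, D, E, F, G, H}, which is every attribute, so {D, H} is a candidate key.
{A, E, H}⁺ = {A, B, C, D, E, F, G, H}, which is every attribute, so {A, E, H} is a candidate key.
{C, E, H}⁺ = {A, B, C, D, E, F, G, H}, which is every attribute, so {C, E, H} is a candidate key.
Any other superkey properly contains one of these, so there are no further candidate keys.

{A, E, H}, {B, H}, {C, E, H}, {D, H}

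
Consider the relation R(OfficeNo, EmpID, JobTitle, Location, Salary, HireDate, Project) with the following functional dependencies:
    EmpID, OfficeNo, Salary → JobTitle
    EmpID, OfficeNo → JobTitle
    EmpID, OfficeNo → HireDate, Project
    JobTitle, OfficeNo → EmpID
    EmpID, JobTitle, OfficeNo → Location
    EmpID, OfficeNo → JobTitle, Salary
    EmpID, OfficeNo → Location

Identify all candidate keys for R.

{EmpID, OfficeNo}, {JobTitle, OfficeNo}

{OfficeNo} never appears on the right of any FD, so every key must include it.
Closure of {EmpID, OfficeNo} is {EmpID, HireDate, JobTitle, Location, OfficeNo, Project, Salary}, the whole schema; {EmpID, OfficeNo} is a candidate key.
Closure of {JobTitle, OfficeNo} is {EmpID, HireDate, JobTitle, Location, OfficeNo, Project, Salary}, the whole schema; {JobTitle, OfficeNo} is a candidate key.
These are minimal and exhaustive — every other superkey contains one of them.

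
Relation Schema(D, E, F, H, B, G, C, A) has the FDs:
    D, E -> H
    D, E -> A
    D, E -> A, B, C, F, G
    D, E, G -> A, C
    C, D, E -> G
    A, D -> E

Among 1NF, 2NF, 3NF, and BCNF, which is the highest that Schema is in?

Candidate keys: {A, D}, {D, E}. Prime attributes: {A, D, E}.
The left-hand side of every FD is a superkey, so BCNF is satisfied.

BCNF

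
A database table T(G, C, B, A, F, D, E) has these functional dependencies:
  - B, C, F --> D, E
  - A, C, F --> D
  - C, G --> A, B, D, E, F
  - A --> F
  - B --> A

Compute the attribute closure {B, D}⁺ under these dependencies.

Start with {B, D}.
B --> A applies; add {A} → now {A, B, D}.
A --> F applies; add {F} → now {A, B, D, F}.
No further FD applies.

{A, B, D, F}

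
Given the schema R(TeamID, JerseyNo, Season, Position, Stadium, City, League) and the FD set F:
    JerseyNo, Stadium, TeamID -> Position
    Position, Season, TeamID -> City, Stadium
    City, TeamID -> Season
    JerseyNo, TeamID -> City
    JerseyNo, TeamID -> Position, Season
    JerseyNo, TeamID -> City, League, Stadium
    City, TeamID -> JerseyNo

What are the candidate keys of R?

{City, TeamID}, {JerseyNo, TeamID}, {Position, Season, TeamID}

{TeamID} never appears on the right of any FD, so every key must include it.
Closure of {City, TeamID} is {City, JerseyNo, League, Position, Season, Stadium, TeamID}, the whole schema; {City, TeamID} is a candidate key.
Closure of {JerseyNo, TeamID} is {City, JerseyNo, League, Position, Season, Stadium, TeamID}, the whole schema; {JerseyNo, TeamID} is a candidate key.
Closure of {Position, Season, TeamID} is {City, JerseyNo, League, Position, Season, Stadium, TeamID}, the whole schema; {Position, Season, TeamID} is a candidate key.
These are minimal and exhaustive — every other superkey contains one of them.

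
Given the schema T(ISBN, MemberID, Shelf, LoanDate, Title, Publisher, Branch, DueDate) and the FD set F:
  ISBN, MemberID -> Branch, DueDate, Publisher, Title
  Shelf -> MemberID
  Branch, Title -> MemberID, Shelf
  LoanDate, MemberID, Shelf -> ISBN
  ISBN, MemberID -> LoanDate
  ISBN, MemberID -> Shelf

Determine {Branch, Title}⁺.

Start with {Branch, Title}.
Branch, Title -> MemberID, Shelf applies; add {MemberID, Shelf} → now {Branch, MemberID, Shelf, Title}.
No further FD applies.

{Branch, MemberID, Shelf, Title}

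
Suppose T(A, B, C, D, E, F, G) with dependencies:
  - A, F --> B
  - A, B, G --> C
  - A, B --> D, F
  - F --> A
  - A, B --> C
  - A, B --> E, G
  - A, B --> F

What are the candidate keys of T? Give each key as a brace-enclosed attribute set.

{A, B}, {F}

{F}⁺ = {A, B, C, D, E, F, G} — all of the relation — so {F} is a candidate key.
{A, B}⁺ = {A, B, C, D, E, F, G} — all of the relation — so {A, B} is a candidate key.
Any other superkey properly contains one of these, so there are no further candidate keys.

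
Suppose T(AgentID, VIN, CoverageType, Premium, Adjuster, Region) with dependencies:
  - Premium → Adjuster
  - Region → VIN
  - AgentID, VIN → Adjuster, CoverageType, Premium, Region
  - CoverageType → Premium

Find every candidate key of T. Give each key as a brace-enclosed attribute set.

Attributes never on any right-hand side: {AgentID} — every candidate key must contain it.
{AgentID, Region}⁺ = {Adjuster, AgentID, CoverageType, Premium, Region, VIN} — all of the relation — so {AgentID, Region} is a candidate key.
{AgentID, VIN}⁺ = {Adjuster, AgentID, CoverageType, Premium, Region, VIN} — all of the relation — so {AgentID, VIN} is a candidate key.
Any other superkey properly contains one of these, so there are no further candidate keys.

{AgentID, Region}, {AgentID, VIN}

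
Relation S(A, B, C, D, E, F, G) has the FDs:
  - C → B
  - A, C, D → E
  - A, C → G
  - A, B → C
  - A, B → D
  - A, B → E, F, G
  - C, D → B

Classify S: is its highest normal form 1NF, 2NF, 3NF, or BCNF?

Candidate keys: {A, B}, {A, C}. Prime attributes: {A, B, C}.
C → B: {C}⁺ = {B, C}, which is not all of the attributes, so the left side is not a superkey — BCNF is violated.
But every attribute on its right side ({B}) is prime, and the same holds for every other non-superkey FD, so 3NF still holds.

3NF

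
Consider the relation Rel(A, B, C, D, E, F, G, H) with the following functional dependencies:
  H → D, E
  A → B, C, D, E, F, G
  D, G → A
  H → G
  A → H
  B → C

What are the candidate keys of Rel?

{A} is a candidate key since {A}⁺ = {A, B, C, D, E, F, G, H} covers every attribute.
{H} is a candidate key since {H}⁺ = {A, B, C, D, E, F, G, H} covers every attribute.
{D, G} is a candidate key since {D, G}⁺ = {A, B, C, D, E, F, G, H} covers every attribute.
These are minimal and exhaustive — every other superkey contains one of them.

{A}, {D, G}, {H}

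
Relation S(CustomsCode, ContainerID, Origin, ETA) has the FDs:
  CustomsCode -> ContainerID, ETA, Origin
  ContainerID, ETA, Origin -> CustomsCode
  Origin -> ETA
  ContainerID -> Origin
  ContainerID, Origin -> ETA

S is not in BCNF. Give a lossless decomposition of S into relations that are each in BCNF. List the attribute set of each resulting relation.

{ContainerID, CustomsCode, Origin}; {ETA, Origin}

Candidate keys of the original relation: {ContainerID}, {CustomsCode}.
Within {ContainerID, CustomsCode, ETA, Origin}: {Origin}⁺ ∩ {ContainerID, CustomsCode, ETA, Origin} = {ETA, Origin}, not the whole set, so Origin -> ETA violates BCNF; decompose into {ETA, Origin} and {ContainerID, CustomsCode, Origin}.
{ETA, Origin} is in BCNF.
{ContainerID, CustomsCode, Origin} is in BCNF.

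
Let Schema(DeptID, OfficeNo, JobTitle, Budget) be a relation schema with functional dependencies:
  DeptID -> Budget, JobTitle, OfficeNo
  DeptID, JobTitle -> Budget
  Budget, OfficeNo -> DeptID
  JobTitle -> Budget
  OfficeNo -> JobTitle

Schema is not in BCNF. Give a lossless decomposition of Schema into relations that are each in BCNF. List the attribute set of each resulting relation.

{Budget, JobTitle}; {DeptID, JobTitle, OfficeNo}

Candidate keys of the original relation: {DeptID}, {OfficeNo}.
In {Budget, DeptID, JobTitle, OfficeNo}, {JobTitle} is not a superkey ({JobTitle}⁺ restricted to this set is {Budget, JobTitle}), so split on JobTitle -> Budget into {Budget, JobTitle} and {DeptID, JobTitle, OfficeNo}.
{Budget, JobTitle} has no BCNF violation.
{DeptID, JobTitle, OfficeNo} has no BCNF violation.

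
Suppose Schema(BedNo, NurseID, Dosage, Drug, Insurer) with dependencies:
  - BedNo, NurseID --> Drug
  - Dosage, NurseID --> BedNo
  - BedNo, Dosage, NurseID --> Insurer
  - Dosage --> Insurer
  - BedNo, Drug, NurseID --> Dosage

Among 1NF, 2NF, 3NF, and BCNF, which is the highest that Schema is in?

Candidate keys: {BedNo, NurseID}, {Dosage, NurseID}. Prime attributes: {BedNo, Dosage, NurseID}.
Dosage --> Insurer: {Dosage}⁺ = {Dosage, Insurer}, which is not all of the attributes, so the left side is not a superkey — BCNF is violated.
Dosage --> Insurer determines the non-prime attribute {Insurer} from a non-superkey — 3NF is violated.
The proper key subset {Dosage} of {Dosage, NurseID} determines non-prime {Insurer}, so the relation is not even in 2NF.

1NF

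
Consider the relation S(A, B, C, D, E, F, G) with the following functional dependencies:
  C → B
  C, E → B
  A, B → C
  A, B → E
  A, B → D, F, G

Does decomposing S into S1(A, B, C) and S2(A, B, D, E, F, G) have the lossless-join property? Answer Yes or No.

The shared attributes are {A, B} and {A, B}⁺ = {A, B, C, D, E, F, G}.
Since S1 ⊆ {A, B, C, D, E, F, G}, the intersection is a superkey of S1; the decomposition is lossless.

Yes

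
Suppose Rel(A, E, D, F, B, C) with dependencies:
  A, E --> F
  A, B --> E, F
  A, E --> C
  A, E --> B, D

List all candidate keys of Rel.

No FD produces {A}, so it must be in every candidate key.
{A, B}⁺ = {A, B, C, D, E, F}, which is every attribute, so {A, B} is a candidate key.
{A, E}⁺ = {A, B, C, D, E, F}, which is every attribute, so {A, E} is a candidate key.
These are minimal and exhaustive — every other superkey contains one of them.

{A, B}, {A, E}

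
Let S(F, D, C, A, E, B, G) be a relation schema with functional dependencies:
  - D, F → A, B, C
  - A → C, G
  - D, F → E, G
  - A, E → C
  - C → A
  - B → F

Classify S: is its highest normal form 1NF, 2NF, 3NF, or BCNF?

Candidate keys: {B, D}, {D, F}. Prime attributes: {B, D, F}.
A → C, G breaks BCNF: {A}⁺ = {A, C, G}, so {A} is not a superkey.
Because {C, G} are non-prime and the left side of A → C, G is not a superkey, the relation is not in 3NF.
No proper subset of a key has a non-prime attribute in its closure, so there is no partial dependency; 2NF holds.

2NF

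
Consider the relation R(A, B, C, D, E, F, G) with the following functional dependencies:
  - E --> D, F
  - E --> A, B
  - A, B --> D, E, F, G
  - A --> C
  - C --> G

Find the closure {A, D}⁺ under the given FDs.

{A, C, D, G}

Start with {A, D}.
A --> C applies; add {C} → now {A, C, D}.
C --> G applies; add {G} → now {A, C, D, G}.
No further FD applies.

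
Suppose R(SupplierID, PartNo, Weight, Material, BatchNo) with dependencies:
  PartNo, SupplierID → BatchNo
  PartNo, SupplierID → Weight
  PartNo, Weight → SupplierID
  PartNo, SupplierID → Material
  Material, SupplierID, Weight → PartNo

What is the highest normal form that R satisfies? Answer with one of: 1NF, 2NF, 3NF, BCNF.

BCNF

Candidate keys: {Material, SupplierID, Weight}, {PartNo, SupplierID}, {PartNo, Weight}. Prime attributes: {Material, PartNo, SupplierID, Weight}.
Every FD has a superkey on the left, so the relation is in BCNF.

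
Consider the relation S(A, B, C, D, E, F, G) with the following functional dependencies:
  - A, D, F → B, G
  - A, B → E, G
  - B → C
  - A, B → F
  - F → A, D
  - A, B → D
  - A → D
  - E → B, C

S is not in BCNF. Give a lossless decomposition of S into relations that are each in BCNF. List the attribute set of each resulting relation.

Candidate keys of the original relation: {A, B}, {A, E}, {F}.
In {A, B, C, D, E, F, G}, {B} is not a superkey ({B}⁺ restricted to this set is {B, C}), so split on B → C into {B, C} and {A, B, D, E, F, G}.
{B, C} has no BCNF violation.
In {A, B, D, E, F, G}, {A} is not a superkey ({A}⁺ restricted to this set is {A, D}), so split on A → D into {A, D} and {A, B, E, F, G}.
{A, D} has no BCNF violation.
In {A, B, E, F, G}, {E} is not a superkey ({E}⁺ restricted to this set is {B, E}), so split on E → B into {B, E} and {A, E, F, G}.
{B, E} has no BCNF violation.
{A, E, F, G} has no BCNF violation.

{A, D}; {A, E, F, G}; {B, C}; {B, E}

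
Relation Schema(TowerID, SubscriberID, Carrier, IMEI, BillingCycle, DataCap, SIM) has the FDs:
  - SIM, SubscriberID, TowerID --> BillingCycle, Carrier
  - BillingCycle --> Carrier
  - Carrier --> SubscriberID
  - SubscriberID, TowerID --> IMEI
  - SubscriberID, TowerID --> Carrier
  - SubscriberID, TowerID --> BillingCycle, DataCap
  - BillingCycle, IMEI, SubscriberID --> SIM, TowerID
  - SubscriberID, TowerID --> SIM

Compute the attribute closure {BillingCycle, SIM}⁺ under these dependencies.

Start with {BillingCycle, SIM}.
BillingCycle --> Carrier applies; add {Carrier} → now {BillingCycle, Carrier, SIM}.
Carrier --> SubscriberID applies; add {SubscriberID} → now {BillingCycle, Carrier, SIM, SubscriberID}.
No further FD applies.

{BillingCycle, Carrier, SIM, SubscriberID}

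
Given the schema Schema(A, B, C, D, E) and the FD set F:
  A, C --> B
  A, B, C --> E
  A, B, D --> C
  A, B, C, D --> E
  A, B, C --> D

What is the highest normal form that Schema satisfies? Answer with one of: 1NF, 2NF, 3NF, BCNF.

Candidate keys: {A, B, D}, {A, C}. Prime attributes: {A, B, C, D}.
The left-hand side of every FD is a superkey, so BCNF is satisfied.

BCNF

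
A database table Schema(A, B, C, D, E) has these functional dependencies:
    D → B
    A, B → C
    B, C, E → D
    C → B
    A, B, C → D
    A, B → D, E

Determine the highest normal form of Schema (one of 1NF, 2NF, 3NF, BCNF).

3NF

Candidate keys: {A, B}, {A, C}, {A, D}. Prime attributes: {A, B, C, D}.
D → B: {D}⁺ = {B, D}, which is not all of the attributes, so the left side is not a superkey — BCNF is violated.
But every attribute on its right side ({B}) is prime, and the same holds for every other non-superkey FD, so 3NF still holds.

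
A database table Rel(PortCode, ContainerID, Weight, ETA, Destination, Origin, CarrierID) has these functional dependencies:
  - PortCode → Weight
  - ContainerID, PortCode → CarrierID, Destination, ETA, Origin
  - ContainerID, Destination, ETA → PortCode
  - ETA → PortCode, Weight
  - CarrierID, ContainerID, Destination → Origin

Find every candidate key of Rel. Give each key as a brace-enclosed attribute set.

{ContainerID, ETA}, {ContainerID, PortCode}

{ContainerID} never appears on the right of any FD, so every key must include it.
{ContainerID, ETA}⁺ = {CarrierID, ContainerID, Destination, ETA, Origin, PortCode, Weight}, which is every attribute, so {ContainerID, ETA} is a candidate key.
{ContainerID, PortCode}⁺ = {CarrierID, ContainerID, Destination, ETA, Origin, PortCode, Weight}, which is every attribute, so {ContainerID, PortCode} is a candidate key.
No proper subset of any of these is a key, and no other minimal superkey exists.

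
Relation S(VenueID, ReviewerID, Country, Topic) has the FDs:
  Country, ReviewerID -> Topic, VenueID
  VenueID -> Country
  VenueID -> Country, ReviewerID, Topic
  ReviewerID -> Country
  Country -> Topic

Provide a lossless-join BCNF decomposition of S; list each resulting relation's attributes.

{Country, ReviewerID, VenueID}; {Country, Topic}

Candidate keys of the original relation: {ReviewerID}, {VenueID}.
Within {Country, ReviewerID, Topic, VenueID}: {Country}⁺ ∩ {Country, ReviewerID, Topic, VenueID} = {Country, Topic}, not the whole set, so Country -> Topic violates BCNF; decompose into {Country, Topic} and {Country, ReviewerID, VenueID}.
{Country, Topic}: every determinant is a superkey — BCNF.
{Country, ReviewerID, VenueID}: every determinant is a superkey — BCNF.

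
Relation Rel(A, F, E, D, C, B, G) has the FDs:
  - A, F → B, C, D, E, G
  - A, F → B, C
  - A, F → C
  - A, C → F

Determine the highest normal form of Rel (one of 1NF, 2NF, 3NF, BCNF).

BCNF

Candidate keys: {A, C}, {A, F}. Prime attributes: {A, C, F}.
Every FD has a superkey on the left, so the relation is in BCNF.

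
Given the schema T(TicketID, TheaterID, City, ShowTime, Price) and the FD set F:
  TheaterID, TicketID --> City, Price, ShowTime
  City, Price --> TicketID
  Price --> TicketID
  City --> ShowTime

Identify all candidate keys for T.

{Price, TheaterID}, {TheaterID, TicketID}

Attributes never on any right-hand side: {TheaterID} — every candidate key must contain it.
{Price, TheaterID} is a candidate key since {Price, TheaterID}⁺ = {City, Price, ShowTime, TheaterID, TicketID} covers every attribute.
{TheaterID, TicketID} is a candidate key since {TheaterID, TicketID}⁺ = {City, Price, ShowTime, TheaterID, TicketID} covers every attribute.
These are minimal and exhaustive — every other superkey contains one of them.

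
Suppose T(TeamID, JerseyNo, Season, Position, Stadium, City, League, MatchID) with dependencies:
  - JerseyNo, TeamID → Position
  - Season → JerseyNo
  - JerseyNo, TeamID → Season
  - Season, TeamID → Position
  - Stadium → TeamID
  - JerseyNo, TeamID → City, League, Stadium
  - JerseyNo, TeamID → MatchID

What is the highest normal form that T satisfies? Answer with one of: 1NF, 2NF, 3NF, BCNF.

Candidate keys: {JerseyNo, Stadium}, {JerseyNo, TeamID}, {Season, Stadium}, {Season, TeamID}. Prime attributes: {JerseyNo, Season, Stadium, TeamID}.
Season → JerseyNo: {Season}⁺ = {JerseyNo, Season}, which is not all of the attributes, so the left side is not a superkey — BCNF is violated.
But every attribute on its right side ({JerseyNo}) is prime, and the same holds for every other non-superkey FD, so 3NF still holds.

3NF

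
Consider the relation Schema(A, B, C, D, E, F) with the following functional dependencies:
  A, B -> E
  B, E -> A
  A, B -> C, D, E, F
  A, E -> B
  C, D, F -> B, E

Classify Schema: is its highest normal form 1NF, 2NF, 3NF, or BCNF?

BCNF

Candidate keys: {A, B}, {A, E}, {B, E}, {C, D, F}. Prime attributes: {A, B, C, D, E, F}.
Every FD has a superkey on the left, so the relation is in BCNF.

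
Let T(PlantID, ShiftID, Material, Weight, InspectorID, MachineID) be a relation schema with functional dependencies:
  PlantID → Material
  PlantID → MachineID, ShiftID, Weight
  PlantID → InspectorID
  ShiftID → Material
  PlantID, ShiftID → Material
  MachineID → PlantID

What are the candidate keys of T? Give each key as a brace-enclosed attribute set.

{MachineID}, {PlantID}

Closure of {MachineID} is {InspectorID, MachineID, Material, PlantID, ShiftID, Weight}, the whole schema; {MachineID} is a candidate key.
Closure of {PlantID} is {InspectorID, MachineID, Material, PlantID, ShiftID, Weight}, the whole schema; {PlantID} is a candidate key.
These are minimal and exhaustive — every other superkey contains one of them.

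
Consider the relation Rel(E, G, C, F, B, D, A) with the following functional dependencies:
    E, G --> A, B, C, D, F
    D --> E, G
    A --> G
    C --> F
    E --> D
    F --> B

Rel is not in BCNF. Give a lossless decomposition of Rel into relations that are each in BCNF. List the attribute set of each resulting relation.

{A, C, D, E}; {A, G}; {B, F}; {C, F}

Candidate keys of the original relation: {D}, {E}.
In {A, B, C, D, E, F, G}, {A} is not a superkey ({A}⁺ restricted to this set is {A, G}), so split on A --> G into {A, G} and {A, B, C, D, E, F}.
{A, G}: every determinant is a superkey — BCNF.
In {A, B, C, D, E, F}, {C} is not a superkey ({C}⁺ restricted to this set is {B, C, F}), so split on C --> B, F into {B, C, F} and {A, C, D, E}.
In {B, C, F}, {F} is not a superkey ({F}⁺ restricted to this set is {B, F}), so split on F --> B into {B, F} and {C, F}.
{B, F}: every determinant is a superkey — BCNF.
{C, F}: every determinant is a superkey — BCNF.
{A, C, D, E}: every determinant is a superkey — BCNF.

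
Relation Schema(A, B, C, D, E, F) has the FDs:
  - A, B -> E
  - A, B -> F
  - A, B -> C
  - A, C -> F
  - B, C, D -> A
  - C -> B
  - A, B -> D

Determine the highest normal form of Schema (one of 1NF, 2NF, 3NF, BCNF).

3NF

Candidate keys: {A, B}, {A, C}, {C, D}. Prime attributes: {A, B, C, D}.
For C -> B we have {C}⁺ = {B, C}; {C} is not a superkey, so BCNF fails.
Its right-hand attributes {B} are all prime, as are those of every other non-superkey FD — the relation is in 3NF.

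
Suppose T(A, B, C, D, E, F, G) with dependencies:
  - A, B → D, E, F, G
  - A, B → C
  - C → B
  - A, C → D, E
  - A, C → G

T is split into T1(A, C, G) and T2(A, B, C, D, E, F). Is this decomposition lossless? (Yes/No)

Common attributes: {A, C}; their closure is {A, B, C, D, E, F, G}.
T1 is contained in that closure, so T1 ∩ T2 → T1 holds and the join is lossless.

Yes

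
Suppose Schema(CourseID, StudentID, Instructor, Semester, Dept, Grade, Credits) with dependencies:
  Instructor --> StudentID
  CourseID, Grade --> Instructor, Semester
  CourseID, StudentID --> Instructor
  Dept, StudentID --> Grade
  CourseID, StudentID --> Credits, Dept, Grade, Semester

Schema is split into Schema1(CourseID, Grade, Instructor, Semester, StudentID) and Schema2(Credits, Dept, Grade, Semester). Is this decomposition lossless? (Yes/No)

Common attributes: {Grade, Semester}; their closure is {Grade, Semester}.
Schema1 ⊄ {Grade, Semester} and Schema2 ⊄ {Grade, Semester}, so the split is lossy.

No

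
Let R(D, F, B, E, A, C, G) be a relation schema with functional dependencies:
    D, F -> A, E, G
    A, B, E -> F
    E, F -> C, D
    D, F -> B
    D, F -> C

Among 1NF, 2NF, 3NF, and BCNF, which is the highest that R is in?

BCNF

Candidate keys: {A, B, E}, {D, F}, {E, F}. Prime attributes: {A, B, D, E, F}.
The left-hand side of every FD is a superkey, so BCNF is satisfied.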